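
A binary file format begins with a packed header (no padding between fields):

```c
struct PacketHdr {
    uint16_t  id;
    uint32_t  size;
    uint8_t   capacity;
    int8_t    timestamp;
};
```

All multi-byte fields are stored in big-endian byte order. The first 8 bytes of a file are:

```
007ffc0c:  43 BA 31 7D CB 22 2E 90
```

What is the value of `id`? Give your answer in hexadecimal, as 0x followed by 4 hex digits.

0x43BA

`id` is the first field, at byte offset 0, occupying 2 bytes.
Bytes at offsets 0..1: 43 BA.
Big-endian stores the most-significant byte at the lowest address.
The bytes are already most-significant first: 0x43BA.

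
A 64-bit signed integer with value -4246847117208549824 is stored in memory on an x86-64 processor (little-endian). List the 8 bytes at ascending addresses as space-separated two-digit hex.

Two's complement of -4246847117208549824 in 64 bits: 4246847117208549824 = 0x3AEFD4F3CC9B79C0; invert → 0xC5102B0C3364863F; add 1 → 0xC5102B0C33648640.
Split into bytes (most-significant first): C5 10 2B 0C 33 64 86 40.
In little-endian order the low byte comes first in memory.
So at ascending addresses the bytes are 40 86 64 33 0C 2B 10 C5.

40 86 64 33 0C 2B 10 C5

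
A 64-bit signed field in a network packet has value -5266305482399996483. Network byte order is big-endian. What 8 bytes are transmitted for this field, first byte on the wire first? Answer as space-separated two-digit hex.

B6 EA 53 10 DA DB 25 BD

Two's complement of -5266305482399996483 in 64 bits: 5266305482399996483 = 0x4915ACEF2524DA43; invert → 0xB6EA5310DADB25BC; add 1 → 0xB6EA5310DADB25BD.
Split into bytes (most-significant first): B6 EA 53 10 DA DB 25 BD.
Big-endian: lowest address holds the most-significant byte.
So the memory order matches the most-significant-first order: B6 EA 53 10 DA DB 25 BD.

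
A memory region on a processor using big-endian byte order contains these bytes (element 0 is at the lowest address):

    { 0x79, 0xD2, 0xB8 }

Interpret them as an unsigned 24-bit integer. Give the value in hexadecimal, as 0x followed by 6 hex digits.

0x79D2B8

Big-endian stores the most-significant byte at the lowest address.
The bytes are already most-significant first: 0x79D2B8.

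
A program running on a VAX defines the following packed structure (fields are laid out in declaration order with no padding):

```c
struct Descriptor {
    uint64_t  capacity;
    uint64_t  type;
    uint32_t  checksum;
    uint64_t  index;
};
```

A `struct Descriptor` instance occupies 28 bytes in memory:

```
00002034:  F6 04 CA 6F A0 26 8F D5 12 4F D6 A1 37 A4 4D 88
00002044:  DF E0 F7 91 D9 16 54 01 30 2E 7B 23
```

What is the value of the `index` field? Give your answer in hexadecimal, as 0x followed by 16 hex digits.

`index` follows `capacity` (8 B), `type` (8 B), `checksum` (4 B), so it starts at offset 8 + 8 + 4 = 20 and occupies 8 bytes.
Bytes at offsets 20..27: D9 16 54 01 30 2E 7B 23.
Little-endian stores the least-significant byte at the lowest address.
Reassemble most-significant byte first: 23 7B 2E 30 01 54 16 D9 → 0x237B2E30015416D9.

0x237B2E30015416D9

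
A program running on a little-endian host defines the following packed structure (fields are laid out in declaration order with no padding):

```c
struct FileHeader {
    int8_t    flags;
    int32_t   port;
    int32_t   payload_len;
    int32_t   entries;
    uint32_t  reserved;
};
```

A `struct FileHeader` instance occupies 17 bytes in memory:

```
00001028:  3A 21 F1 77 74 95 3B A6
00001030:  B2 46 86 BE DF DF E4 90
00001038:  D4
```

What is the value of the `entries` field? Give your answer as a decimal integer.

-541161914

`entries` follows `flags` (1 B), `port` (4 B), `payload_len` (4 B), so it starts at offset 1 + 4 + 4 = 9 and occupies 4 bytes.
Bytes at offsets 9..12: 46 86 BE DF.
Little-endian stores the least-significant byte at the lowest address.
Reassemble most-significant byte first: DF BE 86 46 → 0xDFBE8646.
Top bit is set, so as a signed 32-bit value this is 0xDFBE8646 − 2^32 = -541161914.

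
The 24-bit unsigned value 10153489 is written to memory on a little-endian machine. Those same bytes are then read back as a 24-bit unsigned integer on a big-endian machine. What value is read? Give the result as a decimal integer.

10153489 in 24-bit hexadecimal is 0x9AEE11.
Stored little-endian, the bytes at ascending addresses are 11 EE 9A.
Read back as big-endian, the last byte is least significant, giving 0x11EE9A.
0x11EE9A = 1175194.

1175194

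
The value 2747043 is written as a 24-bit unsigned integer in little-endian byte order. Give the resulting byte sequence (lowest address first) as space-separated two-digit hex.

2747043 in hexadecimal, padded to 24 bits, is 0x29EAA3.
Split into bytes (most-significant first): 29 EA A3.
In little-endian order the low byte comes first in memory.
So at ascending addresses the bytes are A3 EA 29.

A3 EA 29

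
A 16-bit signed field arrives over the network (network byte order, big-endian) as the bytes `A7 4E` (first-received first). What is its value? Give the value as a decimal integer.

-22706

Big-endian stores the most-significant byte at the lowest address.
The bytes are already most-significant first: 0xA74E.
Top bit is set, so as a signed 16-bit value this is 0xA74E − 2^16 = -22706.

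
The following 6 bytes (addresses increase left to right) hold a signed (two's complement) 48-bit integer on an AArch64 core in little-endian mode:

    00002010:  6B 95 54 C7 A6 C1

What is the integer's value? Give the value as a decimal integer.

In little-endian order the low byte comes first in memory.
Reassemble most-significant byte first: C1 A6 C7 54 95 6B → 0xC1A6C754956B.
Top bit is set, so as a signed 48-bit value this is 0xC1A6C754956B − 2^48 = -68552923769493.

-68552923769493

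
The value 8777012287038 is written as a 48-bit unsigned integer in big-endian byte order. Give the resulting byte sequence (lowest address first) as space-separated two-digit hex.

8777012287038 in hexadecimal, padded to 48 bits, is 0x07FB8EB3163E.
Split into bytes (most-significant first): 07 FB 8E B3 16 3E.
In big-endian order the high byte comes first in memory.
So the memory order matches the most-significant-first order: 07 FB 8E B3 16 3E.

07 FB 8E B3 16 3E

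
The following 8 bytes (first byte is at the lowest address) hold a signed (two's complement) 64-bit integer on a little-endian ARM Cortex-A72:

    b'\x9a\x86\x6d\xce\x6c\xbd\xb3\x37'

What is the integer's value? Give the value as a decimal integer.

In little-endian order the low byte comes first in memory.
Reassemble most-significant byte first: 37 B3 BD 6C CE 6D 86 9A → 0x37B3BD6CCE6D869A.
0x37B3BD6CCE6D869A = 4013759967934645914.

4013759967934645914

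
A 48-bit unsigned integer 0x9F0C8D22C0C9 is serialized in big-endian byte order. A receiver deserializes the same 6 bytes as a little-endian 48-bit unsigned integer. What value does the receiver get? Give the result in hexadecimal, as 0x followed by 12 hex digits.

Stored big-endian, the bytes at ascending addresses are 9F 0C 8D 22 C0 C9.
Read back as little-endian, the first byte is least significant, giving 0xC9C0228D0C9F.

0xC9C0228D0C9F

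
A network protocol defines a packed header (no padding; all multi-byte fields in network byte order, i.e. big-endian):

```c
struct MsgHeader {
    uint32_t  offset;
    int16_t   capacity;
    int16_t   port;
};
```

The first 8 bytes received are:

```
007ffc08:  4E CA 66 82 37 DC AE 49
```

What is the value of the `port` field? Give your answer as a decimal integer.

`port` follows `offset` (4 B), `capacity` (2 B), so it starts at offset 4 + 2 = 6 and occupies 2 bytes.
Bytes at offsets 6..7: AE 49.
Big-endian: lowest address holds the most-significant byte.
The bytes are already most-significant first: 0xAE49.
Top bit is set, so as a signed 16-bit value this is 0xAE49 − 2^16 = -20919.

-20919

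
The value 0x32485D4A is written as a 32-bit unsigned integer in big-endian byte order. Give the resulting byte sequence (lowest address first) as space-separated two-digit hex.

Split into bytes (most-significant first): 32 48 5D 4A.
Big-endian: lowest address holds the most-significant byte.
So the memory order matches the most-significant-first order: 32 48 5D 4A.

32 48 5D 4A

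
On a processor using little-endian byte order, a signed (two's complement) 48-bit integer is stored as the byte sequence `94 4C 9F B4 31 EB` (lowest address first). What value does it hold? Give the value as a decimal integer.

Little-endian: lowest address holds the least-significant byte.
Reassemble most-significant byte first: EB 31 B4 9F 4C 94 → 0xEB31B49F4C94.
Top bit is set, so as a signed 48-bit value this is 0xEB31B49F4C94 − 2^48 = -22876260447084.

-22876260447084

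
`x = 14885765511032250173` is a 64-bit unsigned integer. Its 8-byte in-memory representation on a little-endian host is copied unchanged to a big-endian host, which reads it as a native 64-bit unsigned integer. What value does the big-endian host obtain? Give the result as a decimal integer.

4440503288749397198

14885765511032250173 in 64-bit hexadecimal is 0xCE94DCDD36D69F3D.
Stored little-endian, the bytes at ascending addresses are 3D 9F D6 36 DD DC 94 CE.
Read back as big-endian, the last byte is least significant, giving 0x3D9FD636DDDC94CE.
0x3D9FD636DDDC94CE = 4440503288749397198.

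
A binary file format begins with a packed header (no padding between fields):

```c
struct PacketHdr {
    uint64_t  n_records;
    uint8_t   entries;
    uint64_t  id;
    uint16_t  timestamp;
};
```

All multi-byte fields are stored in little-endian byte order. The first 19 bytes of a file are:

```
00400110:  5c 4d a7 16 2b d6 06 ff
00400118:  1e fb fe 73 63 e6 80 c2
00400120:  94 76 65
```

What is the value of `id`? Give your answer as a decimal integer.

`id` follows `n_records` (8 B), `entries` (1 B), so it starts at offset 8 + 1 = 9 and occupies 8 bytes.
Bytes at offsets 9..16: FB FE 73 63 E6 80 C2 94.
In little-endian order the low byte comes first in memory.
Reassemble most-significant byte first: 94 C2 80 E6 63 73 FE FB → 0x94C280E66373FEFB.
0x94C280E66373FEFB = 10719271790094581499.

10719271790094581499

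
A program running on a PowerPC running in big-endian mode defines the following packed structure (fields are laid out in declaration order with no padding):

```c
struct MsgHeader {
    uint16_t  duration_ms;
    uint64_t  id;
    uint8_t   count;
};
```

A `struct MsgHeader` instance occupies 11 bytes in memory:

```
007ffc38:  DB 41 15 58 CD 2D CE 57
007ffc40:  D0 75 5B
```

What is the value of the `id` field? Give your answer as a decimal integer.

`id` follows `duration_ms` (2 bytes), so it starts at byte offset 2 and occupies 8 bytes.
Bytes at offsets 2..9: 15 58 CD 2D CE 57 D0 75.
Big-endian: lowest address holds the most-significant byte.
The bytes are already most-significant first: 0x1558CD2DCE57D075.
0x1558CD2DCE57D075 = 1538204869366108277.

1538204869366108277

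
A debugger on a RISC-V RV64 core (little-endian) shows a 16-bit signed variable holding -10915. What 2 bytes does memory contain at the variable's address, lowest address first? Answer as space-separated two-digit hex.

5D D5

Two's complement of -10915 in 16 bits: 10915 = 0x2AA3; invert → 0xD55C; add 1 → 0xD55D.
Split into bytes (most-significant first): D5 5D.
Little-endian stores the least-significant byte at the lowest address.
So at ascending addresses the bytes are 5D D5.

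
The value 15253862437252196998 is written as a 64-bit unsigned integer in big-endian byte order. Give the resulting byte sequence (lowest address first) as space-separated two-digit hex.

D3 B0 9B 11 79 17 6A 86

15253862437252196998 in hexadecimal, padded to 64 bits, is 0xD3B09B1179176A86.
Split into bytes (most-significant first): D3 B0 9B 11 79 17 6A 86.
Big-endian: lowest address holds the most-significant byte.
So the memory order matches the most-significant-first order: D3 B0 9B 11 79 17 6A 86.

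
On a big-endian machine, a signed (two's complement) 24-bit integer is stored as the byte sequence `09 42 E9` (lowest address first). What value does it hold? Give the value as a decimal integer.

606953

Big-endian: lowest address holds the most-significant byte.
The bytes are already most-significant first: 0x0942E9.
0x0942E9 = 606953.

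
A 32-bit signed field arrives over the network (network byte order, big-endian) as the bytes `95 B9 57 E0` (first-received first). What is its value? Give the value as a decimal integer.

In big-endian order the high byte comes first in memory.
The bytes are already most-significant first: 0x95B957E0.
Top bit is set, so as a signed 32-bit value this is 0x95B957E0 − 2^32 = -1783015456.

-1783015456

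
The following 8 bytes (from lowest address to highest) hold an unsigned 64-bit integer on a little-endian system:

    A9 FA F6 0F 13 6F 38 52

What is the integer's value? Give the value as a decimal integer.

5924607437468793513

Little-endian: lowest address holds the least-significant byte.
Reassemble most-significant byte first: 52 38 6F 13 0F F6 FA A9 → 0x52386F130FF6FAA9.
0x52386F130FF6FAA9 = 5924607437468793513.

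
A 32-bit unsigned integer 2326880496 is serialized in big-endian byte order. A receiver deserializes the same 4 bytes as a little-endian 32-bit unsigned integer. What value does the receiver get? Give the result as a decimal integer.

2326880496 in 32-bit hexadecimal is 0x8AB160F0.
Stored big-endian, the bytes at ascending addresses are 8A B1 60 F0.
Read back as little-endian, the first byte is least significant, giving 0xF060B18A.
0xF060B18A = 4032868746.

4032868746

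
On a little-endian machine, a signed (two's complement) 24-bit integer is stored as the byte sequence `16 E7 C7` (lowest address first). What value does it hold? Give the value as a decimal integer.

In little-endian order the low byte comes first in memory.
Reassemble most-significant byte first: C7 E7 16 → 0xC7E716.
Top bit is set, so as a signed 24-bit value this is 0xC7E716 − 2^24 = -3676394.

-3676394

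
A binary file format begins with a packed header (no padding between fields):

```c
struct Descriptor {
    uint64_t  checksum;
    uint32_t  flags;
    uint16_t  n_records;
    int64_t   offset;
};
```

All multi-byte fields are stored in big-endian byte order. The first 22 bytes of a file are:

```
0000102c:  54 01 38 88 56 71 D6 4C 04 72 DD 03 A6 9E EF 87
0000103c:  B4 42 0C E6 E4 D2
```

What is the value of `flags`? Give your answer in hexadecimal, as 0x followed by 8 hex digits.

0x0472DD03

`flags` follows `checksum` (8 bytes), so it starts at byte offset 8 and occupies 4 bytes.
Bytes at offsets 8..11: 04 72 DD 03.
Big-endian: lowest address holds the most-significant byte.
The bytes are already most-significant first: 0x0472DD03.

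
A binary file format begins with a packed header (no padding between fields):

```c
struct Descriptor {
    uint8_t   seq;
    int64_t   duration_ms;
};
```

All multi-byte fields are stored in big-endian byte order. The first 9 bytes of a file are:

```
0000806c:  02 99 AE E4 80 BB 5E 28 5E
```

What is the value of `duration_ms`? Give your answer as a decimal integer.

`duration_ms` follows `seq` (1 byte), so it starts at byte offset 1 and occupies 8 bytes.
Bytes at offsets 1..8: 99 AE E4 80 BB 5E 28 5E.
In big-endian order the high byte comes first in memory.
The bytes are already most-significant first: 0x99AEE480BB5E285E.
Top bit is set, so as a signed 64-bit value this is 0x99AEE480BB5E285E − 2^64 = -7372704298408466338.

-7372704298408466338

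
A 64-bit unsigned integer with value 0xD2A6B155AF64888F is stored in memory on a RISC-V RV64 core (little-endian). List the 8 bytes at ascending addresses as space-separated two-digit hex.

Split into bytes (most-significant first): D2 A6 B1 55 AF 64 88 8F.
In little-endian order the low byte comes first in memory.
So at ascending addresses the bytes are 8F 88 64 AF 55 B1 A6 D2.

8F 88 64 AF 55 B1 A6 D2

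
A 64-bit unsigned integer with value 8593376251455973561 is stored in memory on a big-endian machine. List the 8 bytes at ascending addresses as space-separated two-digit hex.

8593376251455973561 in hexadecimal, padded to 64 bits, is 0x7741CE2BC94FA8B9.
Split into bytes (most-significant first): 77 41 CE 2B C9 4F A8 B9.
Big-endian: lowest address holds the most-significant byte.
So the memory order matches the most-significant-first order: 77 41 CE 2B C9 4F A8 B9.

77 41 CE 2B C9 4F A8 B9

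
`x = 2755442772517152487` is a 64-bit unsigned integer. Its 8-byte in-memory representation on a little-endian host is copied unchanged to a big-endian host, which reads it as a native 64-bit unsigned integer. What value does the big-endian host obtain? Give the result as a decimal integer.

16674240373505932582

2755442772517152487 in 64-bit hexadecimal is 0x263D4C9A46CD66E7.
Stored little-endian, the bytes at ascending addresses are E7 66 CD 46 9A 4C 3D 26.
Read back as big-endian, the last byte is least significant, giving 0xE766CD469A4C3D26.
0xE766CD469A4C3D26 = 16674240373505932582.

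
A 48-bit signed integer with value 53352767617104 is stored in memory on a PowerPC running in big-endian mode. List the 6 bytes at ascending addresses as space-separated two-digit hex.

30 86 28 C2 F8 50

53352767617104 in hexadecimal, padded to 48 bits, is 0x308628C2F850.
Split into bytes (most-significant first): 30 86 28 C2 F8 50.
Big-endian: lowest address holds the most-significant byte.
So the memory order matches the most-significant-first order: 30 86 28 C2 F8 50.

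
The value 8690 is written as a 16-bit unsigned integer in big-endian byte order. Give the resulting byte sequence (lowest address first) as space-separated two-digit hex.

21 F2

8690 in hexadecimal, padded to 16 bits, is 0x21F2.
Split into bytes (most-significant first): 21 F2.
Big-endian: lowest address holds the most-significant byte.
So the memory order matches the most-significant-first order: 21 F2.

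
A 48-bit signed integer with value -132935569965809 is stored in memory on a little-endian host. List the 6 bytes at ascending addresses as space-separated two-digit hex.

Two's complement of -132935569965809 in 48 bits: 132935569965809 = 0x78E7796D02F1; invert → 0x87188692FD0E; add 1 → 0x87188692FD0F.
Split into bytes (most-significant first): 87 18 86 92 FD 0F.
In little-endian order the low byte comes first in memory.
So at ascending addresses the bytes are 0F FD 92 86 18 87.

0F FD 92 86 18 87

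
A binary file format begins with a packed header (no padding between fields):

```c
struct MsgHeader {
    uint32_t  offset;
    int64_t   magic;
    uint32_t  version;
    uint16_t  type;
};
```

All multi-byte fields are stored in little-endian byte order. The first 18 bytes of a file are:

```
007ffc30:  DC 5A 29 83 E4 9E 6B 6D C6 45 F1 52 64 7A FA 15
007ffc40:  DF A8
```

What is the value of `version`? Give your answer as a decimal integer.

368736868

`version` follows `offset` (4 B), `magic` (8 B), so it starts at offset 4 + 8 = 12 and occupies 4 bytes.
Bytes at offsets 12..15: 64 7A FA 15.
Little-endian: lowest address holds the least-significant byte.
Reassemble most-significant byte first: 15 FA 7A 64 → 0x15FA7A64.
0x15FA7A64 = 368736868.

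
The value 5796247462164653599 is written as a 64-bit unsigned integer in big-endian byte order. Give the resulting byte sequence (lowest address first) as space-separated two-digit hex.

50 70 68 5B 64 95 66 1F

5796247462164653599 in hexadecimal, padded to 64 bits, is 0x5070685B6495661F.
Split into bytes (most-significant first): 50 70 68 5B 64 95 66 1F.
Big-endian stores the most-significant byte at the lowest address.
So the memory order matches the most-significant-first order: 50 70 68 5B 64 95 66 1F.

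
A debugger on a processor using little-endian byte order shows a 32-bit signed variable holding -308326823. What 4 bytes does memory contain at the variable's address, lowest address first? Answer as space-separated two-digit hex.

59 4E 9F ED

Two's complement of -308326823 in 32 bits: 308326823 = 0x1260B1A7; invert → 0xED9F4E58; add 1 → 0xED9F4E59.
Split into bytes (most-significant first): ED 9F 4E 59.
Little-endian stores the least-significant byte at the lowest address.
So at ascending addresses the bytes are 59 4E 9F ED.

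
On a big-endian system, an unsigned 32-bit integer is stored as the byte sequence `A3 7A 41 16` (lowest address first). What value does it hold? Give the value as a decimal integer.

2742698262

Big-endian: lowest address holds the most-significant byte.
The bytes are already most-significant first: 0xA37A4116.
0xA37A4116 = 2742698262.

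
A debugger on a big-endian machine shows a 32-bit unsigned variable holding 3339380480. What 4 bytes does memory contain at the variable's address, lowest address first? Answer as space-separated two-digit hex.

3339380480 in hexadecimal, padded to 32 bits, is 0xC70AE700.
Split into bytes (most-significant first): C7 0A E7 00.
In big-endian order the high byte comes first in memory.
So the memory order matches the most-significant-first order: C7 0A E7 00.

C7 0A E7 00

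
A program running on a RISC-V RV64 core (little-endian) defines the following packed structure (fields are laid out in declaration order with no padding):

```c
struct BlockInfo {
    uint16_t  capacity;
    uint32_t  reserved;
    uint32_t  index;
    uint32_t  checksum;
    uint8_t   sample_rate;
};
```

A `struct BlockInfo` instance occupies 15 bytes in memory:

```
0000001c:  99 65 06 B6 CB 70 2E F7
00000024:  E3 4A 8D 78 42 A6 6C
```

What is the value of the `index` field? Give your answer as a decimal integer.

`index` follows `capacity` (2 B), `reserved` (4 B), so it starts at offset 2 + 4 = 6 and occupies 4 bytes.
Bytes at offsets 6..9: 2E F7 E3 4A.
Little-endian: lowest address holds the least-significant byte.
Reassemble most-significant byte first: 4A E3 F7 2E → 0x4AE3F72E.
0x4AE3F72E = 1256453934.

1256453934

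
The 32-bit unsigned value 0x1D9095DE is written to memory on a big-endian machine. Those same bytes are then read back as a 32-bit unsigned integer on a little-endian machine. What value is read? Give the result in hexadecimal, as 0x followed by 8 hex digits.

Stored big-endian, the bytes at ascending addresses are 1D 90 95 DE.
Read back as little-endian, the first byte is least significant, giving 0xDE95901D.

0xDE95901D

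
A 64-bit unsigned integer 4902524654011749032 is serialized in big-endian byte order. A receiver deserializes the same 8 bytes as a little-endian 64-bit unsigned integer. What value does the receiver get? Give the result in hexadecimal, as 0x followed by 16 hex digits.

0xA812F7B832440944

4902524654011749032 in 64-bit hexadecimal is 0x44094432B8F712A8.
Stored big-endian, the bytes at ascending addresses are 44 09 44 32 B8 F7 12 A8.
Read back as little-endian, the first byte is least significant, giving 0xA812F7B832440944.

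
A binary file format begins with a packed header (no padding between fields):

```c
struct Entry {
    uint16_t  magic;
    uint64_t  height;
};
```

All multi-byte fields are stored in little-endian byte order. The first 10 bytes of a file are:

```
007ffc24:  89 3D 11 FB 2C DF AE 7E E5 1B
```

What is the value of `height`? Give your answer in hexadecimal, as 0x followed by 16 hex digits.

0x1BE57EAEDF2CFB11

`height` follows `magic` (2 bytes), so it starts at byte offset 2 and occupies 8 bytes.
Bytes at offsets 2..9: 11 FB 2C DF AE 7E E5 1B.
Little-endian stores the least-significant byte at the lowest address.
Reassemble most-significant byte first: 1B E5 7E AE DF 2C FB 11 → 0x1BE57EAEDF2CFB11.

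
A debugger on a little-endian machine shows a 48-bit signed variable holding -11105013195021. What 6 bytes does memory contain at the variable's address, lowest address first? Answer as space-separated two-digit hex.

F3 1E A2 69 E6 F5

Two's complement of -11105013195021 in 48 bits: 11105013195021 = 0x0A19965DE10D; invert → 0xF5E669A21EF2; add 1 → 0xF5E669A21EF3.
Split into bytes (most-significant first): F5 E6 69 A2 1E F3.
In little-endian order the low byte comes first in memory.
So at ascending addresses the bytes are F3 1E A2 69 E6 F5.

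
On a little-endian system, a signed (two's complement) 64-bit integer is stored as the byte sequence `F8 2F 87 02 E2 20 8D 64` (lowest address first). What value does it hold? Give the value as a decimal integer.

In little-endian order the low byte comes first in memory.
Reassemble most-significant byte first: 64 8D 20 E2 02 87 2F F8 → 0x648D20E202872FF8.
0x648D20E202872FF8 = 7245483530586107896.

7245483530586107896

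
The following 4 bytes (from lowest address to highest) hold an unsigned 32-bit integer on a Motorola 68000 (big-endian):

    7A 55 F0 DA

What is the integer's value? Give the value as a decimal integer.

2052452570

Big-endian stores the most-significant byte at the lowest address.
The bytes are already most-significant first: 0x7A55F0DA.
0x7A55F0DA = 2052452570.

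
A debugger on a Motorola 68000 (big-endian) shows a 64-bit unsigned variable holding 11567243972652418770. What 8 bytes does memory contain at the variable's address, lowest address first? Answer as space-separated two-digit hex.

11567243972652418770 in hexadecimal, padded to 64 bits, is 0xA0871B1B7439C6D2.
Split into bytes (most-significant first): A0 87 1B 1B 74 39 C6 D2.
In big-endian order the high byte comes first in memory.
So the memory order matches the most-significant-first order: A0 87 1B 1B 74 39 C6 D2.

A0 87 1B 1B 74 39 C6 D2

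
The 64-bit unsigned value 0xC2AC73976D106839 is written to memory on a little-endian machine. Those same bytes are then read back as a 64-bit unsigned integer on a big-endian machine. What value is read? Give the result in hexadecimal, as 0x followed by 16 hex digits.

0x3968106D9773ACC2

Stored little-endian, the bytes at ascending addresses are 39 68 10 6D 97 73 AC C2.
Read back as big-endian, the last byte is least significant, giving 0x3968106D9773ACC2.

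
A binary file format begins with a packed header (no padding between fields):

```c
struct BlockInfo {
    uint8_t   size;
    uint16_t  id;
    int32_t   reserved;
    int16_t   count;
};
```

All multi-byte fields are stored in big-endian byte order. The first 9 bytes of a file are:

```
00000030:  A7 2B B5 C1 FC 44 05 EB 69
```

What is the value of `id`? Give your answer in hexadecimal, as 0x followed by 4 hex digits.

0x2BB5

`id` follows `size` (1 byte), so it starts at byte offset 1 and occupies 2 bytes.
Bytes at offsets 1..2: 2B B5.
Big-endian stores the most-significant byte at the lowest address.
The bytes are already most-significant first: 0x2BB5.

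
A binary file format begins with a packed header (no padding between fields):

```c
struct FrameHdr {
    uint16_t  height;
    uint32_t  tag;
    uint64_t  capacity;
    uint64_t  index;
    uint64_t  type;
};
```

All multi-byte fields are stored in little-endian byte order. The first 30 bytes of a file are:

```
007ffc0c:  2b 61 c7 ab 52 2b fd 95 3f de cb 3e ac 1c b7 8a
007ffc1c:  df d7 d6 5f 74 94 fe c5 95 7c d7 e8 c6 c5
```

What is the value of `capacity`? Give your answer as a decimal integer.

`capacity` follows `height` (2 B), `tag` (4 B), so it starts at offset 2 + 4 = 6 and occupies 8 bytes.
Bytes at offsets 6..13: FD 95 3F DE CB 3E AC 1C.
Little-endian: lowest address holds the least-significant byte.
Reassemble most-significant byte first: 1C AC 3E CB DE 3F 95 FD → 0x1CAC3ECBDE3F95FD.
0x1CAC3ECBDE3F95FD = 2066095374384207357.

2066095374384207357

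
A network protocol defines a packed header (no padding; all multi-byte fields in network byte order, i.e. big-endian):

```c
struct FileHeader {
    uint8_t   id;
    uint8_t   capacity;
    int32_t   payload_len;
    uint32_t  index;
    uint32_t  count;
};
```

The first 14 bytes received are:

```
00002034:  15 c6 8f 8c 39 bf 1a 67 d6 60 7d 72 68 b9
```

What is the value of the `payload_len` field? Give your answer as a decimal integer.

`payload_len` follows `id` (1 B), `capacity` (1 B), so it starts at offset 1 + 1 = 2 and occupies 4 bytes.
Bytes at offsets 2..5: 8F 8C 39 BF.
In big-endian order the high byte comes first in memory.
The bytes are already most-significant first: 0x8F8C39BF.
Top bit is set, so as a signed 32-bit value this is 0x8F8C39BF − 2^32 = -1886635585.

-1886635585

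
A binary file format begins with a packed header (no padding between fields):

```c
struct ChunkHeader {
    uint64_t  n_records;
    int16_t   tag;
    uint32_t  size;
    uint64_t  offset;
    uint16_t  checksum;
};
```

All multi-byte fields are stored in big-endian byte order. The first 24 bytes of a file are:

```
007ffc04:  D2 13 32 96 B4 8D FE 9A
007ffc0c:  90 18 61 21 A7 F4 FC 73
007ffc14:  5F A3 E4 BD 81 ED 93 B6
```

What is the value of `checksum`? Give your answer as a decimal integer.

37814

`checksum` follows `n_records` (8 B), `tag` (2 B), `size` (4 B), `offset` (8 B), so it starts at offset 8 + 2 + 4 + 8 = 22 and occupies 2 bytes.
Bytes at offsets 22..23: 93 B6.
Big-endian: lowest address holds the most-significant byte.
The bytes are already most-significant first: 0x93B6.
0x93B6 = 37814.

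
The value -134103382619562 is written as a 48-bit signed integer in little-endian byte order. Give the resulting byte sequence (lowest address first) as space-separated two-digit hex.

Two's complement of -134103382619562 in 48 bits: 134103382619562 = 0x79F7607BF5AA; invert → 0x86089F840A55; add 1 → 0x86089F840A56.
Split into bytes (most-significant first): 86 08 9F 84 0A 56.
In little-endian order the low byte comes first in memory.
So at ascending addresses the bytes are 56 0A 84 9F 08 86.

56 0A 84 9F 08 86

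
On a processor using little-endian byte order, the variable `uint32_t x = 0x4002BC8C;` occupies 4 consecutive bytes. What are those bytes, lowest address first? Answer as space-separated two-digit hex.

Split into bytes (most-significant first): 40 02 BC 8C.
Little-endian stores the least-significant byte at the lowest address.
So at ascending addresses the bytes are 8C BC 02 40.

8C BC 02 40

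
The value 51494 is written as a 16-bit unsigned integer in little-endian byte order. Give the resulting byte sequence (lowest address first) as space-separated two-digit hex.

51494 in hexadecimal, padded to 16 bits, is 0xC926.
Split into bytes (most-significant first): C9 26.
Little-endian: lowest address holds the least-significant byte.
So at ascending addresses the bytes are 26 C9.

26 C9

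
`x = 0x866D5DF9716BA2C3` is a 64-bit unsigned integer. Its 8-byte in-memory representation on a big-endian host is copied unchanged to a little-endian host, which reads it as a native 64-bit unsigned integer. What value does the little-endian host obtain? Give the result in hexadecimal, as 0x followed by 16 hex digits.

Stored big-endian, the bytes at ascending addresses are 86 6D 5D F9 71 6B A2 C3.
Read back as little-endian, the first byte is least significant, giving 0xC3A26B71F95D6D86.

0xC3A26B71F95D6D86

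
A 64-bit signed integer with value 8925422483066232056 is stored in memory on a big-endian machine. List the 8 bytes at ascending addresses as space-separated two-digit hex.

8925422483066232056 in hexadecimal, padded to 64 bits, is 0x7BDD78759D729CF8.
Split into bytes (most-significant first): 7B DD 78 75 9D 72 9C F8.
Big-endian stores the most-significant byte at the lowest address.
So the memory order matches the most-significant-first order: 7B DD 78 75 9D 72 9C F8.

7B DD 78 75 9D 72 9C F8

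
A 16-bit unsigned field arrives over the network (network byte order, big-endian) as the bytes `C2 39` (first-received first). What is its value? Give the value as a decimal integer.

49721

In big-endian order the high byte comes first in memory.
The bytes are already most-significant first: 0xC239.
0xC239 = 49721.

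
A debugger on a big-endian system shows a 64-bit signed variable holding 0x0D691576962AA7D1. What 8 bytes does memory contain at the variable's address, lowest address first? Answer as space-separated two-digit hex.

Split into bytes (most-significant first): 0D 69 15 76 96 2A A7 D1.
In big-endian order the high byte comes first in memory.
So the memory order matches the most-significant-first order: 0D 69 15 76 96 2A A7 D1.

0D 69 15 76 96 2A A7 D1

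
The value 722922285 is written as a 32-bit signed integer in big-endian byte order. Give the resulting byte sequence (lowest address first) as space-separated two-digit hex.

722922285 in hexadecimal, padded to 32 bits, is 0x2B16EB2D.
Split into bytes (most-significant first): 2B 16 EB 2D.
Big-endian stores the most-significant byte at the lowest address.
So the memory order matches the most-significant-first order: 2B 16 EB 2D.

2B 16 EB 2D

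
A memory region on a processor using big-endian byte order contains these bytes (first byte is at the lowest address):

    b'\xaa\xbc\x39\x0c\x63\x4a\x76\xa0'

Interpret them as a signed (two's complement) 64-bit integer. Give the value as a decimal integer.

Big-endian stores the most-significant byte at the lowest address.
The bytes are already most-significant first: 0xAABC390C634A76A0.
Top bit is set, so as a signed 64-bit value this is 0xAABC390C634A76A0 − 2^64 = -6143973066271983968.

-6143973066271983968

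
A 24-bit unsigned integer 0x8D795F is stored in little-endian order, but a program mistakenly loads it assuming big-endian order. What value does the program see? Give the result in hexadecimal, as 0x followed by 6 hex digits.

Stored little-endian, the bytes at ascending addresses are 5F 79 8D.
Read back as big-endian, the last byte is least significant, giving 0x5F798D.

0x5F798D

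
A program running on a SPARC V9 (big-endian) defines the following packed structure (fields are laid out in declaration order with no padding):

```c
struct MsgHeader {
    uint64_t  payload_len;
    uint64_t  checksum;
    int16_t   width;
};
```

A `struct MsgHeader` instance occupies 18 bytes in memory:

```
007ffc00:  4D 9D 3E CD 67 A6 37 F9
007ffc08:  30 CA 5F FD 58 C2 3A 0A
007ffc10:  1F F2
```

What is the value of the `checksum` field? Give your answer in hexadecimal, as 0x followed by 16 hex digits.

`checksum` follows `payload_len` (8 bytes), so it starts at byte offset 8 and occupies 8 bytes.
Bytes at offsets 8..15: 30 CA 5F FD 58 C2 3A 0A.
Big-endian stores the most-significant byte at the lowest address.
The bytes are already most-significant first: 0x30CA5FFD58C23A0A.

0x30CA5FFD58C23A0A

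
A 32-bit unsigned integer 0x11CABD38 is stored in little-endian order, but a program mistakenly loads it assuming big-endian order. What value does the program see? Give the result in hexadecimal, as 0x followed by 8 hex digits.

0x38BDCA11

Stored little-endian, the bytes at ascending addresses are 38 BD CA 11.
Read back as big-endian, the last byte is least significant, giving 0x38BDCA11.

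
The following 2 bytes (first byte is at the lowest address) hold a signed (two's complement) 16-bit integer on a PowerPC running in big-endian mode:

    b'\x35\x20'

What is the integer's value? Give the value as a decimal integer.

Big-endian: lowest address holds the most-significant byte.
The bytes are already most-significant first: 0x3520.
0x3520 = 13600.

13600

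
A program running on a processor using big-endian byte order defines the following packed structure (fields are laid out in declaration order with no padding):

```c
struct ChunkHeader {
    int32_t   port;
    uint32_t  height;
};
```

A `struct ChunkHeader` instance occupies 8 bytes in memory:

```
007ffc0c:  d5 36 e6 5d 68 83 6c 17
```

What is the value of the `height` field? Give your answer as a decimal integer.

1753443351

`height` follows `port` (4 bytes), so it starts at byte offset 4 and occupies 4 bytes.
Bytes at offsets 4..7: 68 83 6C 17.
Big-endian stores the most-significant byte at the lowest address.
The bytes are already most-significant first: 0x68836C17.
0x68836C17 = 1753443351.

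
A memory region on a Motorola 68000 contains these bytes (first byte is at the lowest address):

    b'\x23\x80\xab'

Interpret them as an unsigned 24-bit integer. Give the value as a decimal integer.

Big-endian: lowest address holds the most-significant byte.
The bytes are already most-significant first: 0x2380AB.
0x2380AB = 2326699.

2326699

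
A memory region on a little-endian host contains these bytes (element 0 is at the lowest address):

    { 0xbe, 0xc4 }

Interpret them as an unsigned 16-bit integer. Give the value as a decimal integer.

50366

Little-endian stores the least-significant byte at the lowest address.
Reassemble most-significant byte first: C4 BE → 0xC4BE.
0xC4BE = 50366.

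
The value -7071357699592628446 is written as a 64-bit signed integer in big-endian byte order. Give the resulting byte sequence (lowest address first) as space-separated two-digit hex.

9D DD 7D A3 4C 0E D7 22

Two's complement of -7071357699592628446 in 64 bits: 7071357699592628446 = 0x6222825CB3F128DE; invert → 0x9DDD7DA34C0ED721; add 1 → 0x9DDD7DA34C0ED722.
Split into bytes (most-significant first): 9D DD 7D A3 4C 0E D7 22.
Big-endian: lowest address holds the most-significant byte.
So the memory order matches the most-significant-first order: 9D DD 7D A3 4C 0E D7 22.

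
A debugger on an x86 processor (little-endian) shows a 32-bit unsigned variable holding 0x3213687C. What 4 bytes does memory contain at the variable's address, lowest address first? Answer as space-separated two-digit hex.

Split into bytes (most-significant first): 32 13 68 7C.
Little-endian: lowest address holds the least-significant byte.
So at ascending addresses the bytes are 7C 68 13 32.

7C 68 13 32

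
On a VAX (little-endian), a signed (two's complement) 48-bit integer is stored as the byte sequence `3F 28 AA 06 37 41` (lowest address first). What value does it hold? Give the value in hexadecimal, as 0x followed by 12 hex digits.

Little-endian stores the least-significant byte at the lowest address.
Reassemble most-significant byte first: 41 37 06 AA 28 3F → 0x413706AA283F.

0x413706AA283F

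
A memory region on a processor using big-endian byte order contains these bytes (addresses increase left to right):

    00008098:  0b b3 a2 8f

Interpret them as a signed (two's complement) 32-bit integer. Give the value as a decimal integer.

196321935

Big-endian: lowest address holds the most-significant byte.
The bytes are already most-significant first: 0x0BB3A28F.
0x0BB3A28F = 196321935.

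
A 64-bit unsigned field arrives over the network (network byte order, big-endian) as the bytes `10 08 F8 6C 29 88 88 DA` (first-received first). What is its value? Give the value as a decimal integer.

1155446447857502426

Big-endian: lowest address holds the most-significant byte.
The bytes are already most-significant first: 0x1008F86C298888DA.
0x1008F86C298888DA = 1155446447857502426.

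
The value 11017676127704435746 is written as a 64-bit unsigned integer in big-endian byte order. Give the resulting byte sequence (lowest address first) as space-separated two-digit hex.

98 E6 A6 10 62 1F CC 22

11017676127704435746 in hexadecimal, padded to 64 bits, is 0x98E6A610621FCC22.
Split into bytes (most-significant first): 98 E6 A6 10 62 1F CC 22.
Big-endian stores the most-significant byte at the lowest address.
So the memory order matches the most-significant-first order: 98 E6 A6 10 62 1F CC 22.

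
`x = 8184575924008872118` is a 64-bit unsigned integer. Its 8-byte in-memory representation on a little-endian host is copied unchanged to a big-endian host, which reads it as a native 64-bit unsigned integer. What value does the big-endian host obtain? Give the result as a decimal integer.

8184575924008872118 in 64-bit hexadecimal is 0x719574706BC368B6.
Stored little-endian, the bytes at ascending addresses are B6 68 C3 6B 70 74 95 71.
Read back as big-endian, the last byte is least significant, giving 0xB668C36B70749571.
0xB668C36B70749571 = 13143970378696398193.

13143970378696398193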